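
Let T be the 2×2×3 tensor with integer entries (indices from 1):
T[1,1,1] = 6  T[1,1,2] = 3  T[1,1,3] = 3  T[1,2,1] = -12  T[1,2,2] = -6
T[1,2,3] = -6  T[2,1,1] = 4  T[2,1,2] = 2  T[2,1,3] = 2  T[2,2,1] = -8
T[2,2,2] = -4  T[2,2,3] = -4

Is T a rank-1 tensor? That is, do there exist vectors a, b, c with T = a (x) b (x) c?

Yes

If T = a (x) b (x) c then every fibre of T is a multiple of the corresponding factor, so read the factors off the fibres through the nonzero entry T[1,1,1] = 6.
The mode-1 fibre T[:,1,1] = [6, 4] gives a = [3, 2] (primitive direction); the mode-2 fibre T[1,:,1] = [6, -12] gives b = [1, -2]; then c[k] = T[1,1,k] / (a[1]·b[1]) = [6, 3, 3] / 3 = [2, 1, 1].
Expanding [3, 2] (x) [1, -2] (x) [2, 1, 1] reproduces all 12 entries of T, so T = [3, 2] (x) [1, -2] (x) [2, 1, 1] and rank(T) ≤ 1.
Equivalently every frontal slice T[:,:,k] is c[k] times the rank-1 matrix [3, 2] (x) [1, -2]. So T has rank 1 (it is nonzero).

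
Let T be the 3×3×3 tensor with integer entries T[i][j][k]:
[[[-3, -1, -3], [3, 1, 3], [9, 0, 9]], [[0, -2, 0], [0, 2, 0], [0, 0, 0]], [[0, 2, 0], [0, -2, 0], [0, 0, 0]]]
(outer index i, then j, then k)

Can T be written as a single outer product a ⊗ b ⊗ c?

No

The mode-2 unfolding of T (rows indexed by j, columns by (i,k) = (0,0), (0,1), (0,2), (1,0), (1,1), (1,2), (2,0), (2,1), (2,2)) is [[-3, -1, -3, 0, -2, 0, 0, 2, 0], [3, 1, 3, 0, 2, 0, 0, -2, 0], [9, 0, 9, 0, 0, 0, 0, 0, 0]].
There the 2×2 minor on rows j ∈ {0, 2}, columns (i,k) ∈ {(0,0), (0,1)} is det [[-3, -1], [9, 0]] = 9 ≠ 0, so this unfolding has rank ≥ 2; CP rank is at least every unfolding rank, so rank(T) ≥ 2.
In particular rank(T) ≥ 2 > 1, so T is not rank-1.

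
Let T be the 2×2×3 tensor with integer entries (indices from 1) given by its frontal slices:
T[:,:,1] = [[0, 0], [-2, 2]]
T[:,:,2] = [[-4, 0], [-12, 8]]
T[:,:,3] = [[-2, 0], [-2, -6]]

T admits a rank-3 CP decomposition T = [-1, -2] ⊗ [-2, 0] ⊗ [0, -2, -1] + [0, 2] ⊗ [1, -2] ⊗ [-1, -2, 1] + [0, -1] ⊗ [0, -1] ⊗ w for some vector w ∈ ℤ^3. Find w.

Subtract the known terms from T to get the rank-1 residual R = [0, -1] ⊗ [0, -1] ⊗ w, so R[i,j,k] = a[i]·b[j]·w[k]. Pick indices with nonzero a[2]·b[2] = (-1)·(-1) = 1. Only the fibre through (2,2,·) is needed: R[2,2,:] = T[2,2,:] − Σₗ aₗ[2]bₗ[2]cₗ = [2, 8, -6] − (-2)·(0)·[0, -2, -1] − (2)·(-2)·[-1, -2, 1] = [-2, 0, -2]. Then w[k] = R[2,2,k] / 1 for each k, giving w = [-2, 0, -2] / 1 = [-2, 0, -2].

w = [-2, 0, -2]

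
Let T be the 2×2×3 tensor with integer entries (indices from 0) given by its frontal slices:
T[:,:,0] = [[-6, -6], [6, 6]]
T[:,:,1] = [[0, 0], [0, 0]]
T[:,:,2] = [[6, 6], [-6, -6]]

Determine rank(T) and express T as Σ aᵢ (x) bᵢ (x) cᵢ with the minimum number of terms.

Lower bound: T ≠ 0 (e.g. T[0,0,0] = -6), so rank(T) ≥ 1.
Upper bound: if T = a (x) b (x) c then every fibre of T is a multiple of the corresponding factor, so read the factors off the fibres through the nonzero entry T[0,0,0] = -6.
The mode-1 fibre T[:,0,0] = [-6, 6] gives a = [1, -1] (primitive direction); the mode-2 fibre T[0,:,0] = [-6, -6] gives b = [1, 1]; then c[k] = T[0,0,k] / (a[0]·b[0]) = [-6, 0, 6] / 1 = [-6, 0, 6].
Expanding [1, -1] (x) [1, 1] (x) [-6, 0, 6] reproduces all 12 entries of T, so T = [1, -1] (x) [1, 1] (x) [-6, 0, 6] and rank(T) ≤ 1.
These bounds meet, so rank(T) = 1.
Check entry T[1,1,2] = -6: (-1)·(1)·(6) = -6.

rank(T) = 1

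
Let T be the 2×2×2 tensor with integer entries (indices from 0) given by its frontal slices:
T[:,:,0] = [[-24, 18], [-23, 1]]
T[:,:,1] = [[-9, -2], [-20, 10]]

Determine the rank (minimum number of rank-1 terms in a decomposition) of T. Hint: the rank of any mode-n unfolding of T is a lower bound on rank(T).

Lower bound: in the mode-2 unfolding of T (rows indexed by j, columns by (i,k)) the 2×2 minor on rows j ∈ {0, 1}, columns (i,k) ∈ {(0,0), (0,1)} is det [[-24, -9], [18, -2]] = 210 ≠ 0, so that unfolding has rank ≥ 2 and hence rank(T) ≥ 2 (CP rank is at least every unfolding rank, though it can be larger).
Upper bound: with S_k = T[:,:,k], the two rank-1 terms a₁b₁ᵀ, a₂b₂ᵀ are the rank-1 members of the pencil x·S₀ + y·S₁.
det(x·S₀ + y·S₁) is 390·x² + 65·xy − 130·y² = 65·(3·x + 2·y)(2·x − y), vanishing at (x:y) = (2:-3) and (1:2).
M₁ = 2·S₀ − 3·S₁ = [[-21, 42], [14, -28]] = (-7)·[3, -2][1, -2]ᵀ and M₂ = S₀ + 2·S₁ = [[-42, 14], [-63, 21]] = (-7)·[2, 3][3, -1]ᵀ, so take a₁ = [3, -2], b₁ = [1, -2], a₂ = [2, 3], b₂ = [3, -1].
Each slice is an integer combination of E₁ = a₁b₁ᵀ and E₂ = a₂b₂ᵀ: S₀ = −2·E₁ − 3·E₂, S₁ = E₁ − 2·E₂; reading off coefficients, c₁ = [-2, 1] and c₂ = [-3, -2].
Hence T = [3, -2] ⊗ [1, -2] ⊗ [-2, 1] + [2, 3] ⊗ [3, -1] ⊗ [-3, -2], so rank(T) ≤ 2.
These bounds meet, so rank(T) = 2.

2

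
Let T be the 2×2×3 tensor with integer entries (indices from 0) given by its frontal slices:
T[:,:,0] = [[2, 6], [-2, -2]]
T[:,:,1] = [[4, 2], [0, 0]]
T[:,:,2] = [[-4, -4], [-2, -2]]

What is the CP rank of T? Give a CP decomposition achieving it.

rank(T) = 3

Lower bound: the mode-3 unfolding of T (rows indexed by k, columns by (i,j) = (0,0), (0,1), (1,0), (1,1)) is [[2, 6, -2, -2], [4, 2, 0, 0], [-4, -4, -2, -2]].
There the 3×3 minor on rows k ∈ {0, 1, 2}, columns (i,j) ∈ {(0,0), (0,1), (1,0)} is det [[2, 6, -2], [4, 2, 0], [-4, -4, -2]] = 56 ≠ 0, so this unfolding has rank ≥ 3; CP rank is at least every unfolding rank, so rank(T) ≥ 3. (Flattening ranks never certify an upper bound on CP rank; for that we must actually write T with 3 rank-1 terms.)
Upper bound: T is a sum of 3 rank-1 terms, T = (0, 1) ⊗ (1, 1) ⊗ (-4, -4, 2) + (1, 0) ⊗ (0, 1) ⊗ (4, -2, 0) + (1, 1) ⊗ (1, 1) ⊗ (2, 4, -4) (written with every a and b primitive with positive leading entry and the scale carried by c; CP decompositions are not unique, and this one is verified by expanding entrywise), so rank(T) ≤ 3.
These bounds meet, so rank(T) = 3.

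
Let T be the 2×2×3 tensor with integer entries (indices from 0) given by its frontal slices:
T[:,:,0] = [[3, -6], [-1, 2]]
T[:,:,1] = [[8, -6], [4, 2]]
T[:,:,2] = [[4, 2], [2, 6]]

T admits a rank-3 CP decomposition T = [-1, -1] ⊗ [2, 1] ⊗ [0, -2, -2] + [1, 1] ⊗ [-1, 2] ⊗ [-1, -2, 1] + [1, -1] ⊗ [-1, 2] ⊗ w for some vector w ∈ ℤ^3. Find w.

w = [-2, -2, -1]

Subtract the known terms from T to get the rank-1 residual R = [1, -1] ⊗ [-1, 2] ⊗ w, so R[i,j,k] = a[i]·b[j]·w[k]. Pick indices with nonzero a[0]·b[0] = (1)·(-1) = -1. Only the fibre through (0,0,·) is needed: R[0,0,:] = T[0,0,:] − Σₗ aₗ[0]bₗ[0]cₗ = [3, 8, 4] − (-1)·(2)·[0, -2, -2] − (1)·(-1)·[-1, -2, 1] = [2, 2, 1]. Then w[k] = R[0,0,k] / -1 for each k, giving w = [2, 2, 1] / -1 = [-2, -2, -1].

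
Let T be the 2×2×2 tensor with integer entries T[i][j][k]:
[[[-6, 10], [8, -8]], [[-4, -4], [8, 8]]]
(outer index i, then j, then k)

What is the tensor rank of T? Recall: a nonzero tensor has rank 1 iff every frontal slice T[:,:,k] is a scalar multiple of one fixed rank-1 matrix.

Lower bound: the mode-1 unfolding of T (rows indexed by i, columns by (j,k) = (0,0), (0,1), (1,0), (1,1)) is [[-6, 10, 8, -8], [-4, -4, 8, 8]].
There the 2×2 minor on rows i ∈ {0, 1}, columns (j,k) ∈ {(0,0), (0,1)} is det [[-6, 10], [-4, -4]] = 64 ≠ 0, so this unfolding has rank ≥ 2; CP rank is at least every unfolding rank, so rank(T) ≥ 2. (Flattening ranks never certify an upper bound on CP rank; for that we must actually write T with 2 rank-1 terms.)
Upper bound — finding two terms. Write S_k = T[:,:,k] for the frontal slices: S₀ = [[-6, 8], [-4, 8]], S₁ = [[10, -8], [-4, 8]].
If T = a₁ ⊗ b₁ ⊗ c₁ + a₂ ⊗ b₂ ⊗ c₂ then each S_k = c₁[k]·a₁b₁ᵀ + c₂[k]·a₂b₂ᵀ. S₀ and S₁ are linearly independent, so a₁b₁ᵀ and a₂b₂ᵀ must span the same plane of matrices: they are the rank-1 matrices of the form x·S₀ + y·S₁.
det(x·S₀ + y·S₁) is −16·x² + 32·xy + 48·y² = (-16)·(x − 3·y)(x + y), vanishing at (x:y) = (3:1) and (1:-1).
M₁ = 3·S₀ + S₁ = [[-8, 16], [-16, 32]] = (-8)·[1, 2][1, -2]ᵀ and M₂ = S₀ − S₁ = [[-16, 16], [0, 0]] = (-16)·[1, 0][1, -1]ᵀ, so take a₁ = [1, 2], b₁ = [1, -2], a₂ = [1, 0], b₂ = [1, -1].
Each slice is an integer combination of E₁ = a₁b₁ᵀ and E₂ = a₂b₂ᵀ: S₀ = −2·E₁ − 4·E₂, S₁ = −2·E₁ + 12·E₂; reading off coefficients, c₁ = [-2, -2] and c₂ = [-4, 12].
Hence T = [1, 2] ⊗ [1, -2] ⊗ [-2, -2] + [1, 0] ⊗ [1, -1] ⊗ [-4, 12], so rank(T) ≤ 2.
These bounds meet, so rank(T) = 2.

2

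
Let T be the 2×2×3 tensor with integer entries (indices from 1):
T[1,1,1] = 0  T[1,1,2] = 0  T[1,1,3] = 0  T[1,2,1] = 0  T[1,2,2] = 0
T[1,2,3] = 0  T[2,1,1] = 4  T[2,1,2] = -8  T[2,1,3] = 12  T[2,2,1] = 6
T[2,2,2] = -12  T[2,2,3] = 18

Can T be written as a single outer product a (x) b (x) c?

Yes

The mode-1 fibre T[:,1,1] = [0, 4] gives a = [0, 1] (primitive direction); the mode-2 fibre T[2,:,1] = [4, 6] gives b = [2, 3]; then c[k] = T[2,1,k] / (a[2]·b[1]) = [4, -8, 12] / 2 = [2, -4, 6].
Expanding [0, 1] (x) [2, 3] (x) [2, -4, 6] reproduces all 12 entries of T, so T = [0, 1] (x) [2, 3] (x) [2, -4, 6] and rank(T) ≤ 1.
Equivalently every frontal slice T[:,:,k] is c[k] times the rank-1 matrix [0, 1] (x) [2, 3]. So T has rank 1 (it is nonzero).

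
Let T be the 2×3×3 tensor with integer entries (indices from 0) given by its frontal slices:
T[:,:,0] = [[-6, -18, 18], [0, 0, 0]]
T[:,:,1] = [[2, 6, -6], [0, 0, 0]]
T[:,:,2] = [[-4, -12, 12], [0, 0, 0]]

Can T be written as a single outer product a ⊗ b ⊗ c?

The mode-1 fibre T[:,0,0] = [-6, 0] gives a = [1, 0] (primitive direction); the mode-2 fibre T[0,:,0] = [-6, -18, 18] gives b = [1, 3, -3]; then c[k] = T[0,0,k] / (a[0]·b[0]) = [-6, 2, -4] / 1 = [-6, 2, -4].
Expanding [1, 0] ⊗ [1, 3, -3] ⊗ [-6, 2, -4] reproduces all 18 entries of T, so T = [1, 0] ⊗ [1, 3, -3] ⊗ [-6, 2, -4] and rank(T) ≤ 1.
Equivalently every frontal slice T[:,:,k] is c[k] times the rank-1 matrix [1, 0] ⊗ [1, 3, -3]. So T has rank 1 (it is nonzero).

Yes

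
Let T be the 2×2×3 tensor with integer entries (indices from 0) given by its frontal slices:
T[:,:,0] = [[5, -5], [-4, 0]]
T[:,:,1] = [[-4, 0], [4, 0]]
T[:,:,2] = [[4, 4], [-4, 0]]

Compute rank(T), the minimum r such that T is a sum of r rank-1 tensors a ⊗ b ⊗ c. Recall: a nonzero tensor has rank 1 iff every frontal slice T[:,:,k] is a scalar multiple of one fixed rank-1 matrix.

Lower bound: the mode-3 unfolding of T (rows indexed by k, columns by (i,j) = (0,0), (0,1), (1,0), (1,1)) is [[5, -5, -4, 0], [-4, 0, 4, 0], [4, 4, -4, 0]].
There the 3×3 minor on rows k ∈ {0, 1, 2}, columns (i,j) ∈ {(0,0), (0,1), (1,0)} is det [[5, -5, -4], [-4, 0, 4], [4, 4, -4]] = -16 ≠ 0, so this unfolding has rank ≥ 3; CP rank is at least every unfolding rank, so rank(T) ≥ 3. (Flattening ranks never certify an upper bound on CP rank; for that we must actually write T with 3 rank-1 terms.)
Upper bound: T is a sum of 3 rank-1 terms, T = [1, -1] ⊗ [1, 0] ⊗ [4, -4, 4] + [1, 0] ⊗ [0, 1] ⊗ [-4, 0, 4] + [1, 0] ⊗ [1, -1] ⊗ [1, 0, 0] (written with every a and b primitive with positive leading entry and the scale carried by c; CP decompositions are not unique, and this one is verified by expanding entrywise), so rank(T) ≤ 3.
These bounds meet, so rank(T) = 3.
Check entry T[0,0,1] = -4: (1)·(1)·(-4) + (1)·(0)·(0) + (1)·(1)·(0) = -4.

3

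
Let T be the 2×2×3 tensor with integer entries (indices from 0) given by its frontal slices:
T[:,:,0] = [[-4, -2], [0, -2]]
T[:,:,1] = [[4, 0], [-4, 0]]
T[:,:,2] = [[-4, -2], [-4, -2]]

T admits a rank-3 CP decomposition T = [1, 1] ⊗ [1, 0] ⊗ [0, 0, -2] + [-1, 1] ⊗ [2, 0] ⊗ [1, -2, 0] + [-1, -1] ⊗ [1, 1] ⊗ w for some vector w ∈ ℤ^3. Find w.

Subtract the known terms from T to get the rank-1 residual R = [-1, -1] ⊗ [1, 1] ⊗ w, so R[i,j,k] = a[i]·b[j]·w[k]. Pick indices with nonzero a[0]·b[0] = (-1)·(1) = -1. Only the fibre through (0,0,·) is needed: R[0,0,:] = T[0,0,:] − Σₗ aₗ[0]bₗ[0]cₗ = [-4, 4, -4] − (1)·(1)·[0, 0, -2] − (-1)·(2)·[1, -2, 0] = [-2, 0, -2]. Then w[k] = R[0,0,k] / -1 for each k, giving w = [-2, 0, -2] / -1 = [2, 0, 2].

w = [2, 0, 2]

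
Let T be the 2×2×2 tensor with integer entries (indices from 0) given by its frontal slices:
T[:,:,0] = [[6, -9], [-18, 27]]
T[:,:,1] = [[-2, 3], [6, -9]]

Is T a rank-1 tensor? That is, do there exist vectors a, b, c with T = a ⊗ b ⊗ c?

The mode-1 fibre T[:,0,0] = [6, -18] gives a = [1, -3] (primitive direction); the mode-2 fibre T[0,:,0] = [6, -9] gives b = [2, -3]; then c[k] = T[0,0,k] / (a[0]·b[0]) = [6, -2] / 2 = [3, -1].
Expanding [1, -3] ⊗ [2, -3] ⊗ [3, -1] reproduces all 8 entries of T, so T = [1, -3] ⊗ [2, -3] ⊗ [3, -1] and rank(T) ≤ 1.
Equivalently every frontal slice T[:,:,k] is c[k] times the rank-1 matrix [1, -3] ⊗ [2, -3]. So T has rank 1 (it is nonzero).

Yes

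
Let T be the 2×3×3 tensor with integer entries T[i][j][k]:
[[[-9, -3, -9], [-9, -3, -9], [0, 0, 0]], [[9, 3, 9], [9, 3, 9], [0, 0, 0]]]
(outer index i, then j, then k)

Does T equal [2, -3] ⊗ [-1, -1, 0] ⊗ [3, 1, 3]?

Reconstruct entry (0,0,0) from the claimed factors: Σₗ aₗ[0]bₗ[0]cₗ[0] = (2)·(-1)·(3) = -6, but T[0,0,0] = -9. The claim is false.

No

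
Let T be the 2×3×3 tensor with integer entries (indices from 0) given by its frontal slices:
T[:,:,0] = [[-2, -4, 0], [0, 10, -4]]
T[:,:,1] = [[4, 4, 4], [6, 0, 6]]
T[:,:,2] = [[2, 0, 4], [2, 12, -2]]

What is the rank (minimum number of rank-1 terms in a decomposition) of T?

Lower bound: the mode-2 unfolding of T (rows indexed by j, columns by (i,k) = (0,0), (0,1), (0,2), (1,0), (1,1), (1,2)) is [[-2, 4, 2, 0, 6, 2], [-4, 4, 0, 10, 0, 12], [0, 4, 4, -4, 6, -2]].
There the 3×3 minor on rows j ∈ {0, 1, 2}, columns (i,k) ∈ {(0,0), (0,1), (1,0)} is det [[-2, 4, 0], [-4, 4, 10], [0, 4, -4]] = 48 ≠ 0, so this unfolding has rank ≥ 3; CP rank is at least every unfolding rank, so rank(T) ≥ 3. (Unfolding ranks only ever bound the CP rank from below — rank(T) can be strictly larger than all of them — so the matching upper bound has to come from an explicit 3-term decomposition.)
Upper bound: T is a sum of 3 rank-1 terms, T = [0, 1] ⊗ [2, -1, 2] ⊗ [-2, 2, -2] + [1, -2] ⊗ [1, 2, 0] ⊗ [-2, 0, -2] + [2, 1] ⊗ [1, 1, 1] ⊗ [0, 2, 2] (one valid choice — decompositions are not unique — normalised so each a, b is primitive with positive first nonzero entry; check it by expanding all entries), so rank(T) ≤ 3.
These bounds meet, so rank(T) = 3.

3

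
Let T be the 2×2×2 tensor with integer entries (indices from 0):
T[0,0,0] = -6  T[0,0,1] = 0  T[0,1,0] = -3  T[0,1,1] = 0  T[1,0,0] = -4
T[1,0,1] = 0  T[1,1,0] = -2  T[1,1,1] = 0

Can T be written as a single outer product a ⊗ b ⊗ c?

If T = a ⊗ b ⊗ c then every fibre of T is a multiple of the corresponding factor, so read the factors off the fibres through the nonzero entry T[0,0,0] = -6.
The mode-1 fibre T[:,0,0] = [-6, -4] gives a = (3, 2) (primitive direction); the mode-2 fibre T[0,:,0] = [-6, -3] gives b = (2, 1); then c[k] = T[0,0,k] / (a[0]·b[0]) = [-6, 0] / 6 = (-1, 0).
Expanding (3, 2) ⊗ (2, 1) ⊗ (-1, 0) reproduces all 8 entries of T, so T = (3, 2) ⊗ (2, 1) ⊗ (-1, 0) and rank(T) ≤ 1.
Equivalently every frontal slice T[:,:,k] is c[k] times the rank-1 matrix (3, 2) ⊗ (2, 1). So T has rank 1 (it is nonzero).

Yes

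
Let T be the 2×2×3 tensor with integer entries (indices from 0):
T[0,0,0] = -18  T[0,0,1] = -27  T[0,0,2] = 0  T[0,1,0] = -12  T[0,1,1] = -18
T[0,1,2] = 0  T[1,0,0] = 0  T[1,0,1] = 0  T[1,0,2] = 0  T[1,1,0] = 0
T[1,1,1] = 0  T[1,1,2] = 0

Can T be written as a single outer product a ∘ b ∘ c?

The mode-1 fibre T[:,0,0] = [-18, 0] gives a = [1, 0] (primitive direction); the mode-2 fibre T[0,:,0] = [-18, -12] gives b = [3, 2]; then c[k] = T[0,0,k] / (a[0]·b[0]) = [-18, -27, 0] / 3 = [-6, -9, 0].
Expanding [1, 0] ∘ [3, 2] ∘ [-6, -9, 0] reproduces all 12 entries of T, so T = [1, 0] ∘ [3, 2] ∘ [-6, -9, 0] and rank(T) ≤ 1.
Equivalently every frontal slice T[:,:,k] is c[k] times the rank-1 matrix [1, 0] ∘ [3, 2]. So T has rank 1 (it is nonzero).

Yes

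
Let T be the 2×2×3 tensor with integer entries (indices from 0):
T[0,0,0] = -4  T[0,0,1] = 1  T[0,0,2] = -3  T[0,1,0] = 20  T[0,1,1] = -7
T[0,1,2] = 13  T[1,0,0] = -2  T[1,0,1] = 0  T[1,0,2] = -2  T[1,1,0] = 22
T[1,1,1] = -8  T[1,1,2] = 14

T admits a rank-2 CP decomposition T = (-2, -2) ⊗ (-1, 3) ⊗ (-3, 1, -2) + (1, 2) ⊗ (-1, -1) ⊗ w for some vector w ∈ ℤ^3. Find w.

w = (-2, 1, -1)

Subtract the known terms from T to get the rank-1 residual R = (1, 2) ⊗ (-1, -1) ⊗ w, so R[i,j,k] = a[i]·b[j]·w[k]. Pick indices with nonzero a[0]·b[0] = (1)·(-1) = -1. Only the fibre through (0,0,·) is needed: R[0,0,:] = T[0,0,:] − Σₗ aₗ[0]bₗ[0]cₗ = [-4, 1, -3] − (-2)·(-1)·(-3, 1, -2) = [2, -1, 1]. Then w[k] = R[0,0,k] / -1 for each k, giving w = [2, -1, 1] / -1 = (-2, 1, -1).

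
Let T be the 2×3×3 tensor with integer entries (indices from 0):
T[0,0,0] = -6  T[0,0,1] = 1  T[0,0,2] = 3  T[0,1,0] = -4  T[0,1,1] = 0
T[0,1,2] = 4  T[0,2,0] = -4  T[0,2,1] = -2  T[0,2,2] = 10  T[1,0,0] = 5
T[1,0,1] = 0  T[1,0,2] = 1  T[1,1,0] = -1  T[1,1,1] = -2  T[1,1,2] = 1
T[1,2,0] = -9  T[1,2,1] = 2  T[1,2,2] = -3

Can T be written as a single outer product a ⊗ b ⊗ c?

No

The mode-3 unfolding of T (rows indexed by k, columns by (i,j) = (0,0), (0,1), (0,2), (1,0), (1,1), (1,2)) is [[-6, -4, -4, 5, -1, -9], [1, 0, -2, 0, -2, 2], [3, 4, 10, 1, 1, -3]].
There the 3×3 minor on rows k ∈ {0, 1, 2}, columns (i,j) ∈ {(0,0), (0,1), (1,0)} is det [[-6, -4, 5], [1, 0, 0], [3, 4, 1]] = 24 ≠ 0, so this unfolding has rank ≥ 3; CP rank is at least every unfolding rank, so rank(T) ≥ 3.
In particular rank(T) ≥ 3 > 1, so T is not rank-1.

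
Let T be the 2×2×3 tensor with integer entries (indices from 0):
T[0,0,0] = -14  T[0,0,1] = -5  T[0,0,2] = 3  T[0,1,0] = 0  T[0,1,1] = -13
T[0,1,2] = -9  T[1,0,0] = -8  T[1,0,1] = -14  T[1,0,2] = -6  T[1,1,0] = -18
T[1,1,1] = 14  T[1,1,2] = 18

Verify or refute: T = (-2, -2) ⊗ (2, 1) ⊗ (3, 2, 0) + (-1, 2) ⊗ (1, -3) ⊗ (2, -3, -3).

Yes

Reconstruct entrywise from the claimed factors. For example, T[1,0,1] = -14 and Σₗ aₗ[1]bₗ[0]cₗ[1] = (-2)·(2)·(2) + (2)·(1)·(-3) = -14; checking all 12 entries, every one matches. The claim holds.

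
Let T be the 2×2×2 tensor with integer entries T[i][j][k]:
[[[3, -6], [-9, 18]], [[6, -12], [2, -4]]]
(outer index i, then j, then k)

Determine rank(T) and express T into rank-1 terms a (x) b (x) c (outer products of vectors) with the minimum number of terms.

Lower bound: the mode-1 unfolding of T (rows indexed by i, columns by (j,k) = (0,0), (0,1), (1,0), (1,1)) is [[3, -6, -9, 18], [6, -12, 2, -4]].
There the 2×2 minor on rows i ∈ {0, 1}, columns (j,k) ∈ {(0,0), (1,0)} is det [[3, -9], [6, 2]] = 60 ≠ 0, so this unfolding has rank ≥ 2; CP rank is at least every unfolding rank, so rank(T) ≥ 2. (Unfolding ranks only ever bound the CP rank from below — rank(T) can be strictly larger than all of them — so the matching upper bound has to come from an explicit 2-term decomposition.)
Upper bound — finding two terms. Every mode-3 slice of T is a multiple of one matrix: T[:,:,k] = c[k]·M with c = [1, -2] and M = [[3, -9], [6, 2]] (rows indexed by i, columns by j). So it suffices to write M as a sum of two rank-1 matrices.
Splitting M by its rows (i = 0, 1), M = [1, 0][3, -9]ᵀ + [0, 1][6, 2]ᵀ.
Hence T = [1, 0] (x) [3, -9] (x) [1, -2] + [0, 1] (x) [6, 2] (x) [1, -2], so rank(T) ≤ 2.
These bounds meet, so rank(T) = 2.

rank(T) = 2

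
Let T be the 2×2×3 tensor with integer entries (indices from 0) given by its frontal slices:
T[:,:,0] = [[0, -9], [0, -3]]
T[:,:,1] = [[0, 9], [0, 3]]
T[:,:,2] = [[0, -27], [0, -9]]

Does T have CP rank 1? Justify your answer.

If T = a ∘ b ∘ c then every fibre of T is a multiple of the corresponding factor, so read the factors off the fibres through the nonzero entry T[0,1,0] = -9.
The mode-1 fibre T[:,1,0] = [-9, -3] gives a = [3, 1] (primitive direction); the mode-2 fibre T[0,:,0] = [0, -9] gives b = [0, 1]; then c[k] = T[0,1,k] / (a[0]·b[1]) = [-9, 9, -27] / 3 = [-3, 3, -9].
Expanding [3, 1] ∘ [0, 1] ∘ [-3, 3, -9] reproduces all 12 entries of T, so T = [3, 1] ∘ [0, 1] ∘ [-3, 3, -9] and rank(T) ≤ 1.
Equivalently every frontal slice T[:,:,k] is c[k] times the rank-1 matrix [3, 1] ∘ [0, 1]. So T has rank 1 (it is nonzero).

Yes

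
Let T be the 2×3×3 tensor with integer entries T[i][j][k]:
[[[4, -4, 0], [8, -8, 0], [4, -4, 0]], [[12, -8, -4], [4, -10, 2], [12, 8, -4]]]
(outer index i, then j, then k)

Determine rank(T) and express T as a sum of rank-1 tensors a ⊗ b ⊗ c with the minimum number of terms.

rank(T) = 3

Lower bound: the mode-3 unfolding of T (rows indexed by k, columns by (i,j) = (0,0), (0,1), (0,2), (1,0), (1,1), (1,2)) is [[4, 8, 4, 12, 4, 12], [-4, -8, -4, -8, -10, 8], [0, 0, 0, -4, 2, -4]].
There the 3×3 minor on rows k ∈ {0, 1, 2}, columns (i,j) ∈ {(0,0), (1,0), (1,1)} is det [[4, 12, 4], [-4, -8, -10], [0, -4, 2]] = -64 ≠ 0, so this unfolding has rank ≥ 3; CP rank is at least every unfolding rank, so rank(T) ≥ 3. (This is only a lower bound: in general the CP rank may exceed every unfolding rank, so we still need to exhibit 3 rank-1 terms summing to T.)
Upper bound: T is a sum of 3 rank-1 terms, T = (0, 1) ⊗ (1, 0, -1) ⊗ (0, -8, 0) + (0, 1) ⊗ (2, -1, 2) ⊗ (4, 2, -2) + (1, 1) ⊗ (1, 2, 1) ⊗ (4, -4, 0) (one valid choice — decompositions are not unique — normalised so each a, b is primitive with positive first nonzero entry; check it by expanding all entries), so rank(T) ≤ 3.
These bounds meet, so rank(T) = 3.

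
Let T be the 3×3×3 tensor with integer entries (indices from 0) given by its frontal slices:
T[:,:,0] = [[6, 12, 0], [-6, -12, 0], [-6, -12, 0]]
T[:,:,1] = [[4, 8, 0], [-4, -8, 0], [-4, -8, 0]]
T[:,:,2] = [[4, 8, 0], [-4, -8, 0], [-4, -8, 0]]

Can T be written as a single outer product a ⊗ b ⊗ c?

If T = a ⊗ b ⊗ c then every fibre of T is a multiple of the corresponding factor, so read the factors off the fibres through the nonzero entry T[0,0,0] = 6.
The mode-1 fibre T[:,0,0] = [6, -6, -6] gives a = (1, -1, -1) (primitive direction); the mode-2 fibre T[0,:,0] = [6, 12, 0] gives b = (1, 2, 0); then c[k] = T[0,0,k] / (a[0]·b[0]) = [6, 4, 4] / 1 = (6, 4, 4).
Expanding (1, -1, -1) ⊗ (1, 2, 0) ⊗ (6, 4, 4) reproduces all 27 entries of T, so T = (1, -1, -1) ⊗ (1, 2, 0) ⊗ (6, 4, 4) and rank(T) ≤ 1.
Equivalently every frontal slice T[:,:,k] is c[k] times the rank-1 matrix (1, -1, -1) ⊗ (1, 2, 0). So T has rank 1 (it is nonzero).

Yes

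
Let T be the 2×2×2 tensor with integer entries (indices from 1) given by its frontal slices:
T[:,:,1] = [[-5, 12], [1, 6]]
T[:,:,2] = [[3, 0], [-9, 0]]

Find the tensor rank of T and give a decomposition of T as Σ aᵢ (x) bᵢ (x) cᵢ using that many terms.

rank(T) = 2

Lower bound: in the mode-1 unfolding of T (rows indexed by i, columns by (j,k)) the 2×2 minor on rows i ∈ {1, 2}, columns (j,k) ∈ {(1,1), (1,2)} is det [[-5, 3], [1, -9]] = 42 ≠ 0, so that unfolding has rank ≥ 2 and hence rank(T) ≥ 2 (CP rank is at least every unfolding rank, though it can be larger).
Upper bound: with S_k = T[:,:,k], the two rank-1 terms a₁b₁ᵀ, a₂b₂ᵀ are the rank-1 members of the pencil x·S₁ + y·S₂.
det(x·S₁ + y·S₂) is −42·x² + 126·xy = (-42)·(x − 3·y)(x), vanishing at (x:y) = (3:1) and (0:1).
M₁ = 3·S₁ + S₂ = [[-12, 36], [-6, 18]] = (-6)·[2, 1][1, -3]ᵀ and M₂ = S₂ = [[3, 0], [-9, 0]] = 3·[1, -3][1, 0]ᵀ, so take a₁ = [2, 1], b₁ = [1, -3], a₂ = [1, -3], b₂ = [1, 0].
Each slice is an integer combination of E₁ = a₁b₁ᵀ and E₂ = a₂b₂ᵀ: S₁ = −2·E₁ − E₂, S₂ = 3·E₂; reading off coefficients, c₁ = [-2, 0] and c₂ = [-1, 3].
Hence T = [2, 1] (x) [1, -3] (x) [-2, 0] + [1, -3] (x) [1, 0] (x) [-1, 3], so rank(T) ≤ 2.
These bounds meet, so rank(T) = 2.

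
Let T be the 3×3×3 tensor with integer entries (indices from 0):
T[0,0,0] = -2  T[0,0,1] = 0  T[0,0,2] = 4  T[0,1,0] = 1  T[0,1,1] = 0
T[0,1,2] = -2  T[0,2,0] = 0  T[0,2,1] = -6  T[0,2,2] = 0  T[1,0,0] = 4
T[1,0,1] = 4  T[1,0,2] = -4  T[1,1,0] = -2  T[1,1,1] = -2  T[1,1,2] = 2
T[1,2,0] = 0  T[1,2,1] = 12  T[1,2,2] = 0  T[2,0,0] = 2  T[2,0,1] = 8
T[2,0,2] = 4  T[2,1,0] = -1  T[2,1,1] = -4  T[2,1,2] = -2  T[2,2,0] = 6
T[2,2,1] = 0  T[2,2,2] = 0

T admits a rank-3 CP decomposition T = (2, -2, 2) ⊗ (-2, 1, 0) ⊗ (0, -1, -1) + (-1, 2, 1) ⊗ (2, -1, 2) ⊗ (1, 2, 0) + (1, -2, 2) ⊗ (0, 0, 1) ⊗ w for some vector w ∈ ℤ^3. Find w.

Subtract the known terms from T to get the rank-1 residual R = (1, -2, 2) ⊗ (0, 0, 1) ⊗ w, so R[i,j,k] = a[i]·b[j]·w[k]. Pick indices with nonzero a[0]·b[2] = (1)·(1) = 1. Only the fibre through (0,2,·) is needed: R[0,2,:] = T[0,2,:] − Σₗ aₗ[0]bₗ[2]cₗ = [0, -6, 0] − (2)·(0)·(0, -1, -1) − (-1)·(2)·(1, 2, 0) = [2, -2, 0]. Then w[k] = R[0,2,k] / 1 for each k, giving w = [2, -2, 0] / 1 = (2, -2, 0).

w = (2, -2, 0)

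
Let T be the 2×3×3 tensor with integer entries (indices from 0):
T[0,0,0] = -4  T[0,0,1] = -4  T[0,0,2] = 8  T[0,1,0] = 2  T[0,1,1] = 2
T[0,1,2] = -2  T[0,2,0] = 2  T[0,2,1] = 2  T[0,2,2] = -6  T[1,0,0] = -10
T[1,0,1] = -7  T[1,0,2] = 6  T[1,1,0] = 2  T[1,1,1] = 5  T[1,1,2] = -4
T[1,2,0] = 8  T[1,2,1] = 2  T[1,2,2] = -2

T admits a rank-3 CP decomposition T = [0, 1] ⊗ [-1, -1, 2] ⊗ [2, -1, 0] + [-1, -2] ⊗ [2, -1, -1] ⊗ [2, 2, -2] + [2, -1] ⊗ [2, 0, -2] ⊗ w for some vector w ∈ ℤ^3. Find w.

w = [0, 0, 1]

Subtract the known terms from T to get the rank-1 residual R = [2, -1] ⊗ [2, 0, -2] ⊗ w, so R[i,j,k] = a[i]·b[j]·w[k]. Pick indices with nonzero a[0]·b[0] = (2)·(2) = 4. Only the fibre through (0,0,·) is needed: R[0,0,:] = T[0,0,:] − Σₗ aₗ[0]bₗ[0]cₗ = [-4, -4, 8] − (0)·(-1)·[2, -1, 0] − (-1)·(2)·[2, 2, -2] = [0, 0, 4]. Then w[k] = R[0,0,k] / 4 for each k, giving w = [0, 0, 4] / 4 = [0, 0, 1].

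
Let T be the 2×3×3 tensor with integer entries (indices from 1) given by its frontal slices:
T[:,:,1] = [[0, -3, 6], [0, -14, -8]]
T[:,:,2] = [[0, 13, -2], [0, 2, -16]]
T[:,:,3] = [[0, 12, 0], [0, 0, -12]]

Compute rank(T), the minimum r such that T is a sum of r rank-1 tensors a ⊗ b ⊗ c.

Lower bound: the mode-3 unfolding of T (rows indexed by k, columns by (i,j) = (1,1), (1,2), (1,3), (2,1), (2,2), (2,3)) is [[0, -3, 6, 0, -14, -8], [0, 13, -2, 0, 2, -16], [0, 12, 0, 0, 0, -12]].
There the 3×3 minor on rows k ∈ {1, 2, 3}, columns (i,j) ∈ {(1,2), (1,3), (2,2)} is det [[-3, 6, -14], [13, -2, 2], [12, 0, 0]] = -192 ≠ 0, so this unfolding has rank ≥ 3; CP rank is at least every unfolding rank, so rank(T) ≥ 3. (Flattening ranks never certify an upper bound on CP rank; for that we must actually write T with 3 rank-1 terms.)
Upper bound: T is a sum of 3 rank-1 terms, T = (1, -2) ⊗ (0, 1, 1) ⊗ (4, 4, 4) + (1, 1) ⊗ (0, 2, -1) ⊗ (-4, 4, 4) + (1, 2) ⊗ (0, 1, -2) ⊗ (1, 1, 0) (written with every a and b primitive with positive leading entry and the scale carried by c; CP decompositions are not unique, and this one is verified by expanding entrywise), so rank(T) ≤ 3.
These bounds meet, so rank(T) = 3.

3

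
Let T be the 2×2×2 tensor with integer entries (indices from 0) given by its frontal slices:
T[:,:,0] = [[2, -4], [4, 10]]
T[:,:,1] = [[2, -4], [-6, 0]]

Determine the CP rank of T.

Lower bound: in the mode-3 unfolding of T (rows indexed by k, columns by (i,j)) the 2×2 minor on rows k ∈ {0, 1}, columns (i,j) ∈ {(0,0), (1,0)} is det [[2, 4], [2, -6]] = -20 ≠ 0, so that unfolding has rank ≥ 2 and hence rank(T) ≥ 2 (CP rank is at least every unfolding rank, though it can be larger).
Upper bound: with S_k = T[:,:,k], the two rank-1 terms a₁b₁ᵀ, a₂b₂ᵀ are the rank-1 members of the pencil x·S₀ + y·S₁.
det(x·S₀ + y·S₁) is 36·x² + 12·xy − 24·y² = 12·(3·x − 2·y)(x + y), vanishing at (x:y) = (2:3) and (1:-1).
M₁ = 2·S₀ + 3·S₁ = [[10, -20], [-10, 20]] = 10·[1, -1][1, -2]ᵀ and M₂ = S₀ − S₁ = [[0, 0], [10, 10]] = 10·[0, 1][1, 1]ᵀ, so take a₁ = [1, -1], b₁ = [1, -2], a₂ = [0, 1], b₂ = [1, 1].
Each slice is an integer combination of E₁ = a₁b₁ᵀ and E₂ = a₂b₂ᵀ: S₀ = 2·E₁ + 6·E₂, S₁ = 2·E₁ − 4·E₂; reading off coefficients, c₁ = [2, 2] and c₂ = [6, -4].
Hence T = [1, -1] ⊗ [1, -2] ⊗ [2, 2] + [0, 1] ⊗ [1, 1] ⊗ [6, -4], so rank(T) ≤ 2.
These bounds meet, so rank(T) = 2.

2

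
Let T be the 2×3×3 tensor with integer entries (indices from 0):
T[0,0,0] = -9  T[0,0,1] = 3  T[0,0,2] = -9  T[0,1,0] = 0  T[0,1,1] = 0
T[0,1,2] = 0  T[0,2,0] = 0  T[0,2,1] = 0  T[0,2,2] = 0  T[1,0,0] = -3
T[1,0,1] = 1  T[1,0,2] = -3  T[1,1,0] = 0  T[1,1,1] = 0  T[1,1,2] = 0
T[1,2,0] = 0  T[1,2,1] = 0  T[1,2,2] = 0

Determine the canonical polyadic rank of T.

Lower bound: T ≠ 0 (e.g. T[0,0,0] = -9), so rank(T) ≥ 1.
Upper bound: if T = a (x) b (x) c then every fibre of T is a multiple of the corresponding factor, so read the factors off the fibres through the nonzero entry T[0,0,0] = -9.
The mode-1 fibre T[:,0,0] = [-9, -3] gives a = (3, 1) (primitive direction); the mode-2 fibre T[0,:,0] = [-9, 0, 0] gives b = (1, 0, 0); then c[k] = T[0,0,k] / (a[0]·b[0]) = [-9, 3, -9] / 3 = (-3, 1, -3).
Expanding (3, 1) (x) (1, 0, 0) (x) (-3, 1, -3) reproduces all 18 entries of T, so T = (3, 1) (x) (1, 0, 0) (x) (-3, 1, -3) and rank(T) ≤ 1.
These bounds meet, so rank(T) = 1.
Check entry T[0,2,0] = 0: (3)·(0)·(-3) = 0.

1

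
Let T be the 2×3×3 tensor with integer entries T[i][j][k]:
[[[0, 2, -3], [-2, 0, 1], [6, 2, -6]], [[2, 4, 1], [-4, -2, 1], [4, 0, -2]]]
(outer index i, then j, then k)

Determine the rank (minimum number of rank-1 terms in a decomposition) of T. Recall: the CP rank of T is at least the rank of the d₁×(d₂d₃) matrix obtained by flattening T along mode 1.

3

Lower bound: the mode-3 unfolding of T (rows indexed by k, columns by (i,j) = (0,0), (0,1), (0,2), (1,0), (1,1), (1,2)) is [[0, -2, 6, 2, -4, 4], [2, 0, 2, 4, -2, 0], [-3, 1, -6, 1, 1, -2]].
There the 3×3 minor on rows k ∈ {0, 1, 2}, columns (i,j) ∈ {(0,0), (0,1), (1,0)} is det [[0, -2, 2], [2, 0, 4], [-3, 1, 1]] = 32 ≠ 0, so this unfolding has rank ≥ 3; CP rank is at least every unfolding rank, so rank(T) ≥ 3. (Unfolding ranks only ever bound the CP rank from below — rank(T) can be strictly larger than all of them — so the matching upper bound has to come from an explicit 3-term decomposition.)
Upper bound: T is a sum of 3 rank-1 terms, T = (0, 1) ⊗ (2, -1, 0) ⊗ (2, 2, 0) + (1, 0) ⊗ (1, 0, 1) ⊗ (2, 2, -4) + (1, 1) ⊗ (1, 1, -2) ⊗ (-2, 0, 1) (one valid choice — decompositions are not unique — normalised so each a, b is primitive with positive first nonzero entry; check it by expanding all entries), so rank(T) ≤ 3.
These bounds meet, so rank(T) = 3.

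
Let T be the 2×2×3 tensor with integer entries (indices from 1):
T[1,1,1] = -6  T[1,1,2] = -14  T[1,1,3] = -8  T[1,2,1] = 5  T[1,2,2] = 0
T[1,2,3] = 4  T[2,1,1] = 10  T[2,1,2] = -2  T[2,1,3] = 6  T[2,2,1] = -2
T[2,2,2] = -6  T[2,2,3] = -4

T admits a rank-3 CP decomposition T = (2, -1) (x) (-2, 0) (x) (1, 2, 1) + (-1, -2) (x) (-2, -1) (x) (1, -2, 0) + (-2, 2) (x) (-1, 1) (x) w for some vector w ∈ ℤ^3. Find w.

w = (-2, -1, -2)

Subtract the known terms from T to get the rank-1 residual R = (-2, 2) (x) (-1, 1) (x) w, so R[i,j,k] = a[i]·b[j]·w[k]. Pick indices with nonzero a[1]·b[1] = (-2)·(-1) = 2. Only the fibre through (1,1,·) is needed: R[1,1,:] = T[1,1,:] − Σₗ aₗ[1]bₗ[1]cₗ = [-6, -14, -8] − (2)·(-2)·(1, 2, 1) − (-1)·(-2)·(1, -2, 0) = [-4, -2, -4]. Then w[k] = R[1,1,k] / 2 for each k, giving w = [-4, -2, -4] / 2 = (-2, -1, -2).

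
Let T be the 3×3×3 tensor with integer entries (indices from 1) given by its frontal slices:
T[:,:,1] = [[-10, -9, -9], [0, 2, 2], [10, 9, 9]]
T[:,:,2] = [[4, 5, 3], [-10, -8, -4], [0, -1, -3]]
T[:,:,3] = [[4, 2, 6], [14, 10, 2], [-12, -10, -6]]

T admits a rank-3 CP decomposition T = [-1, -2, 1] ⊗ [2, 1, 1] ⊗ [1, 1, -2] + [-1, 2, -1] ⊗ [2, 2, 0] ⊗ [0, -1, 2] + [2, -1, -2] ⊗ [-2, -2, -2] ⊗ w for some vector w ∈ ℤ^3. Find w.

w = [2, -1, -1]

Subtract the known terms from T to get the rank-1 residual R = [2, -1, -2] ⊗ [-2, -2, -2] ⊗ w, so R[i,j,k] = a[i]·b[j]·w[k]. Pick indices with nonzero a[1]·b[1] = (2)·(-2) = -4. Only the fibre through (1,1,·) is needed: R[1,1,:] = T[1,1,:] − Σₗ aₗ[1]bₗ[1]cₗ = [-10, 4, 4] − (-1)·(2)·[1, 1, -2] − (-1)·(2)·[0, -1, 2] = [-8, 4, 4]. Then w[k] = R[1,1,k] / -4 for each k, giving w = [-8, 4, 4] / -4 = [2, -1, -1].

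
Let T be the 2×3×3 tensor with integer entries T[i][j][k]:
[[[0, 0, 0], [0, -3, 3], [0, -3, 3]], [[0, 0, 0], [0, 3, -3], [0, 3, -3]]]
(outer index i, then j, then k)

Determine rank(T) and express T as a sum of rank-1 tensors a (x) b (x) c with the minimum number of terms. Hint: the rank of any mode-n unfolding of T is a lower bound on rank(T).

rank(T) = 1

Lower bound: T ≠ 0 (e.g. T[0,1,1] = -3), so rank(T) ≥ 1.
Upper bound: the mode-1 fibre T[:,1,1] = [-3, 3] gives a = [1, -1] (primitive direction); the mode-2 fibre T[0,:,1] = [0, -3, -3] gives b = [0, 1, 1]; then c[k] = T[0,1,k] / (a[0]·b[1]) = [0, -3, 3] / 1 = [0, -3, 3].
Expanding [1, -1] (x) [0, 1, 1] (x) [0, -3, 3] reproduces all 18 entries of T, so T = [1, -1] (x) [0, 1, 1] (x) [0, -3, 3] and rank(T) ≤ 1.
These bounds meet, so rank(T) = 1.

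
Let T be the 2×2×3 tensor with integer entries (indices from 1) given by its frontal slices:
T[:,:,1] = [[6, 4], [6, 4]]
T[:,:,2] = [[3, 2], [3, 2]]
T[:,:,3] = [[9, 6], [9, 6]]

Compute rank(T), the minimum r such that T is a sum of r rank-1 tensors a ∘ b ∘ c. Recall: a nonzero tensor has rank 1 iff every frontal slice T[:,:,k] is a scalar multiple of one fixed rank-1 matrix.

Lower bound: T ≠ 0 (e.g. T[1,1,1] = 6), so rank(T) ≥ 1.
Upper bound: the mode-1 fibre T[:,1,1] = [6, 6] gives a = [1, 1] (primitive direction); the mode-2 fibre T[1,:,1] = [6, 4] gives b = [3, 2]; then c[k] = T[1,1,k] / (a[1]·b[1]) = [6, 3, 9] / 3 = [2, 1, 3].
Expanding [1, 1] ∘ [3, 2] ∘ [2, 1, 3] reproduces all 12 entries of T, so T = [1, 1] ∘ [3, 2] ∘ [2, 1, 3] and rank(T) ≤ 1.
These bounds meet, so rank(T) = 1.

1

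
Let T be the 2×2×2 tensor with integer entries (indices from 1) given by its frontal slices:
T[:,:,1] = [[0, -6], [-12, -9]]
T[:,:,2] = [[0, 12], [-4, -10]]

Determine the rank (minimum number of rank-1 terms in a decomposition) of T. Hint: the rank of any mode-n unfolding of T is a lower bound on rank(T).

2

Lower bound: in the mode-1 unfolding of T (rows indexed by i, columns by (j,k)) the 2×2 minor on rows i ∈ {1, 2}, columns (j,k) ∈ {(1,1), (2,1)} is det [[0, -6], [-12, -9]] = -72 ≠ 0, so that unfolding has rank ≥ 2 and hence rank(T) ≥ 2 (CP rank is at least every unfolding rank, though it can be larger).
Upper bound: with S_k = T[:,:,k], the two rank-1 terms a₁b₁ᵀ, a₂b₂ᵀ are the rank-1 members of the pencil x·S₁ + y·S₂.
det(x·S₁ + y·S₂) is −72·x² + 120·xy + 48·y² = (-24)·(x − 2·y)(3·x + y), vanishing at (x:y) = (2:1) and (1:-3).
M₁ = 2·S₁ + S₂ = [[0, 0], [-28, -28]] = (-28)·[0, 1][1, 1]ᵀ and M₂ = S₁ − 3·S₂ = [[0, -42], [0, 21]] = (-21)·[2, -1][0, 1]ᵀ, so take a₁ = [0, 1], b₁ = [1, 1], a₂ = [2, -1], b₂ = [0, 1].
Each slice is an integer combination of E₁ = a₁b₁ᵀ and E₂ = a₂b₂ᵀ: S₁ = −12·E₁ − 3·E₂, S₂ = −4·E₁ + 6·E₂; reading off coefficients, c₁ = [-12, -4] and c₂ = [-3, 6].
Hence T = [0, 1] ⊗ [1, 1] ⊗ [-12, -4] + [2, -1] ⊗ [0, 1] ⊗ [-3, 6], so rank(T) ≤ 2.
These bounds meet, so rank(T) = 2.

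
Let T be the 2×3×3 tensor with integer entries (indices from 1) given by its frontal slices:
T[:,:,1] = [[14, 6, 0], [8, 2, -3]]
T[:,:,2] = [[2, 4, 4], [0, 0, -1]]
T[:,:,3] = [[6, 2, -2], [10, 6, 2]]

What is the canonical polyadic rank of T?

Lower bound: in the mode-2 unfolding of T (rows indexed by j, columns by (i,k)) the 3×3 minor on rows j ∈ {1, 2, 3}, columns (i,k) ∈ {(1,1), (1,2), (1,3)} is det [[14, 2, 6], [6, 4, 2], [0, 4, -2]] = -56 ≠ 0, so that unfolding has rank ≥ 3 and hence rank(T) ≥ 3 (CP rank is at least every unfolding rank, though it can be larger).
Upper bound: T is a sum of 3 rank-1 terms, T = [1, -1] ∘ [1, 1, 1] ∘ [2, 2, -2] + [1, 1] ∘ [2, 1, 0] ∘ [4, 2, 4] + [2, 1] ∘ [2, 0, -1] ∘ [1, -1, 0] (one valid choice — decompositions are not unique — normalised so each a, b is primitive with positive first nonzero entry; check it by expanding all entries), so rank(T) ≤ 3.
These bounds meet, so rank(T) = 3.

3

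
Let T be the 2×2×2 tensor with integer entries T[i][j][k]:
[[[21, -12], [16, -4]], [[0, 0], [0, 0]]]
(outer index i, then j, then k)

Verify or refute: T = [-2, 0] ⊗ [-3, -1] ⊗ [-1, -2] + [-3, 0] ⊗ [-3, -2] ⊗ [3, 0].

Reconstruct entrywise from the claimed factors. For example, T[1,1,0] = 0 and Σₗ aₗ[1]bₗ[1]cₗ[0] = (0)·(-1)·(-1) + (0)·(-2)·(3) = 0; checking all 8 entries, every one matches. The claim holds.

Yes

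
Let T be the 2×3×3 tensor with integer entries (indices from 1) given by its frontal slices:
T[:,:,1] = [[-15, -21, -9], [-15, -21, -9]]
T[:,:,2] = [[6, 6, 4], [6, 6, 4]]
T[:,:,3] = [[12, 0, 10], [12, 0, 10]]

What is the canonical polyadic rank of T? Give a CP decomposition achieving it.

rank(T) = 2

Lower bound: the mode-3 unfolding of T (rows indexed by k, columns by (i,j) = (1,1), (1,2), (1,3), (2,1), (2,2), (2,3)) is [[-15, -21, -9, -15, -21, -9], [6, 6, 4, 6, 6, 4], [12, 0, 10, 12, 0, 10]].
There the 2×2 minor on rows k ∈ {1, 2}, columns (i,j) ∈ {(1,1), (1,2)} is det [[-15, -21], [6, 6]] = 36 ≠ 0, so this unfolding has rank ≥ 2; CP rank is at least every unfolding rank, so rank(T) ≥ 2. (Unfolding ranks only ever bound the CP rank from below — rank(T) can be strictly larger than all of them — so the matching upper bound has to come from an explicit 2-term decomposition.)
Upper bound — finding two terms. Every mode-1 slice of T is a multiple of one matrix: T[i,:,:] = a[i]·M with a = [1, 1] and M = [[-15, 6, 12], [-21, 6, 0], [-9, 4, 10]] (rows indexed by j, columns by k). So it suffices to write M as a sum of two rank-1 matrices.
The rows of M satisfy (row 2) = 5·(row 1) − 6·(row 3), so splitting by rows, M = [1, 5, 0][-15, 6, 12]ᵀ + [0, -6, 1][-9, 4, 10]ᵀ.
Hence T = [1, 1] ⊗ [1, 5, 0] ⊗ [-15, 6, 12] + [1, 1] ⊗ [0, -6, 1] ⊗ [-9, 4, 10], so rank(T) ≤ 2.
These bounds meet, so rank(T) = 2.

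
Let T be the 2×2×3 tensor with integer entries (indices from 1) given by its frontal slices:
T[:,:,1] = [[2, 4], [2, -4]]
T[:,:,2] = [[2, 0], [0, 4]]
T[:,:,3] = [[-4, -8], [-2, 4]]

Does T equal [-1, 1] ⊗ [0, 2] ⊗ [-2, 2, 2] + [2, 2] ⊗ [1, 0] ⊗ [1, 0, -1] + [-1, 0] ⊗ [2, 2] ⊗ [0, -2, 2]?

Reconstruct entry (1,1,2) from the claimed factors: Σₗ aₗ[1]bₗ[1]cₗ[2] = (-1)·(0)·(2) + (2)·(1)·(0) + (-1)·(2)·(-2) = 4, but T[1,1,2] = 2. The claim is false.

No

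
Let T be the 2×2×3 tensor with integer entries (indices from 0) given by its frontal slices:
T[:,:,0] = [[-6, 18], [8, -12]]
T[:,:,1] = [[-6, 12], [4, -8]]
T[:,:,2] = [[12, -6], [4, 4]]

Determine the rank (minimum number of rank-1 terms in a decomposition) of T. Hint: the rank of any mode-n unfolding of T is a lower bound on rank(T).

2

Lower bound: in the mode-1 unfolding of T (rows indexed by i, columns by (j,k)) the 2×2 minor on rows i ∈ {0, 1}, columns (j,k) ∈ {(0,0), (0,1)} is det [[-6, -6], [8, 4]] = 24 ≠ 0, so that unfolding has rank ≥ 2 and hence rank(T) ≥ 2 (CP rank is at least every unfolding rank, though it can be larger).
Upper bound: with S_k = T[:,:,k], the two rank-1 terms a₁b₁ᵀ, a₂b₂ᵀ are the rank-1 members of the pencil x·S₀ + y·S₁.
det(x·S₀ + y·S₁) is −72·x² − 48·xy = (-24)·(3·x + 2·y)(x), vanishing at (x:y) = (2:-3) and (0:1).
M₁ = 2·S₀ − 3·S₁ = [[6, 0], [4, 0]] = 2·[3, 2][1, 0]ᵀ and M₂ = S₁ = [[-6, 12], [4, -8]] = (-2)·[3, -2][1, -2]ᵀ, so take a₁ = [3, 2], b₁ = [1, 0], a₂ = [3, -2], b₂ = [1, -2].
Each slice is an integer combination of E₁ = a₁b₁ᵀ and E₂ = a₂b₂ᵀ: S₀ = E₁ − 3·E₂, S₁ = −2·E₂, S₂ = 3·E₁ + E₂; reading off coefficients, c₁ = [1, 0, 3] and c₂ = [-3, -2, 1].
Hence T = [3, 2] (x) [1, 0] (x) [1, 0, 3] + [3, -2] (x) [1, -2] (x) [-3, -2, 1], so rank(T) ≤ 2.
These bounds meet, so rank(T) = 2.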